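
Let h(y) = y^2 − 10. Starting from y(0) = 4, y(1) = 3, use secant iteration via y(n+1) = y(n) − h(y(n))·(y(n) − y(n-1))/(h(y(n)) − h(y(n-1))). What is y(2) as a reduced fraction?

22/7

h(4) = 6, h(3) = −1. y(2) = 3 − (−1)·(3 − 4)/((−1) − 6) = 22/7.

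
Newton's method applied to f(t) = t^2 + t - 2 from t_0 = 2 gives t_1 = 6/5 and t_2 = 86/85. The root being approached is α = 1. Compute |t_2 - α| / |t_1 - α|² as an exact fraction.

t_1 - α = 6/5 - 1 = 1/5, so |t_1 - α| = 1/5.
t_2 - α = 86/85 - 1 = 1/85, so |t_2 - α| = 1/85.
|t_1 - α|² = 1/25.
Ratio = (1/85) / (1/25) = 5/17.

5/17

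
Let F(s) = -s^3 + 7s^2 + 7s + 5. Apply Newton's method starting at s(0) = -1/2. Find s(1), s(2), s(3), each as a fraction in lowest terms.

s(1) = 4, s(2) = -7/5, s(3) = -296/385

F'(s) = -3s^2 + 14s + 7.
F(-1/2) = 27/8, F'(-1/2) = -3/4, so s(1) = (-1/2) - (27/8)/(-3/4) = 4.
F(4) = 81, F'(4) = 15, so s(2) = 4 - 81/15 = -7/5.
F(-7/5) = 1458/125, F'(-7/5) = -462/25, so s(3) = (-7/5) - (1458/125)/(-462/25) = -296/385.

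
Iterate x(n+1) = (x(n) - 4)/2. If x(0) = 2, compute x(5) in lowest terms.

x(1) = (2 - 4)/2 = -1.
x(2) = ((-1) - 4)/2 = -5/2.
x(3) = ((-5/2) - 4)/2 = -13/4.
x(4) = ((-13/4) - 4)/2 = -29/8.
x(5) = ((-29/8) - 4)/2 = -61/16.

-61/16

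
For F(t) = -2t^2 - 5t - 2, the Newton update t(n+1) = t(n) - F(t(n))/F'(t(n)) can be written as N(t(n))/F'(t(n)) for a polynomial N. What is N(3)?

F'(t) = -4t - 5.
N(t) = t·F'(t) - F(t) = t·(-4t - 5) - (-2t^2 - 5t - 2) = -2t^2 + 2.
N(3) = -16.

-16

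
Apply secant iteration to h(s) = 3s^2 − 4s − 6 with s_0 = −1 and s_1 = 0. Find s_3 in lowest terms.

h(−1) = 1, h(0) = −6. s_2 = 0 − (−6)·(0 − (−1))/((−6) − 1) = −6/7.
h(0) = −6, h(−6/7) = −18/49. s_3 = (−6/7) − (−18/49)·((−6/7) − 0)/((−18/49) − (−6)) = −21/23.

−21/23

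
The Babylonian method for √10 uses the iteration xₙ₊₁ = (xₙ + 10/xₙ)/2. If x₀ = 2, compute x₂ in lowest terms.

x₁ = (2 + 10/2)/2 = 7/2.
x₂ = (7/2 + 10/(7/2))/2 = 89/28.

89/28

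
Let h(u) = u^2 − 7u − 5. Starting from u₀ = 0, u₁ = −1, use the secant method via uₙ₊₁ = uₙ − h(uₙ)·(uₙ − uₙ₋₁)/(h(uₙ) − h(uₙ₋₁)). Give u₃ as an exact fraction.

−15/23

h(0) = −5, h(−1) = 3. u₂ = (−1) − 3·((−1) − 0)/(3 − (−5)) = −5/8.
h(−1) = 3, h(−5/8) = −15/64. u₃ = (−5/8) − (−15/64)·((−5/8) − (−1))/((−15/64) − 3) = −15/23.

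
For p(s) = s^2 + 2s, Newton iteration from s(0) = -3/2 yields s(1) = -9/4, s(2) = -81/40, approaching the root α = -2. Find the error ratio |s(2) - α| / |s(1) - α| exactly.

s(1) - α = -9/4 - (-2) = -9/4 + 2 = -1/4, so |s(1) - α| = 1/4.
s(2) - α = -81/40 - (-2) = -81/40 + 2 = -1/40, so |s(2) - α| = 1/40.
Ratio = (1/40) / (1/4) = 1/10.

1/10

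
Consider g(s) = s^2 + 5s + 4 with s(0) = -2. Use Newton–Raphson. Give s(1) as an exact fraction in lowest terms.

0

g'(s) = 2s + 5.
g(-2) = -2, g'(-2) = 1, so s(1) = (-2) - (-2)/1 = 0.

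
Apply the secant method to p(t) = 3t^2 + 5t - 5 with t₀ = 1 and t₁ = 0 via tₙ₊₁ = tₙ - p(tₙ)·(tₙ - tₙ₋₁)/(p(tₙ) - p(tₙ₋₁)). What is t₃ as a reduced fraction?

p(1) = 3, p(0) = -5. t₂ = 0 - (-5)·(0 - 1)/((-5) - 3) = 5/8.
p(0) = -5, p(5/8) = -45/64. t₃ = (5/8) - (-45/64)·((5/8) - 0)/((-45/64) - (-5)) = 8/11.

8/11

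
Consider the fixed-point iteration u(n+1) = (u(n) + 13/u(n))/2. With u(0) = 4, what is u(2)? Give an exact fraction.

u(1) = (4 + 13/4)/2 = 29/8.
u(2) = (29/8 + 13/(29/8))/2 = 1673/464.

1673/464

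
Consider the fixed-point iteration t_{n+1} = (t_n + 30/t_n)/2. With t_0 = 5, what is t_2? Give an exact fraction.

t_1 = (5 + 30/5)/2 = 11/2.
t_2 = (11/2 + 30/(11/2))/2 = 241/44.

241/44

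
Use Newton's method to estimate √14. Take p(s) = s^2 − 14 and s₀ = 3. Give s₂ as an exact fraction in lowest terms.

p'(s) = 2s.
p(3) = −5, p'(3) = 6, so s₁ = 3 − (−5)/6 = 23/6.
p(23/6) = 25/36, p'(23/6) = 23/3, so s₂ = (23/6) − (25/36)/(23/3) = 1033/276.

1033/276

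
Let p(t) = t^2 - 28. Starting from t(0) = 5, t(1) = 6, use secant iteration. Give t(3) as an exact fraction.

164/31

p(5) = -3, p(6) = 8. t(2) = 6 - 8·(6 - 5)/(8 - (-3)) = 58/11.
p(6) = 8, p(58/11) = -24/121. t(3) = (58/11) - (-24/121)·((58/11) - 6)/((-24/121) - 8) = 164/31.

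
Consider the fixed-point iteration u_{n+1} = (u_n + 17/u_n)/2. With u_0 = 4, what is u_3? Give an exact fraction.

u_1 = (4 + 17/4)/2 = 33/8.
u_2 = (33/8 + 17/(33/8))/2 = 2177/528.
u_3 = (2177/528 + 17/(2177/528))/2 = 9478657/2298912.

9478657/2298912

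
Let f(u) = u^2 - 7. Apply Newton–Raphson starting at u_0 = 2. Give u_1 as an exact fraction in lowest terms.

f'(u) = 2u.
f(2) = -3, f'(2) = 4, so u_1 = 2 - (-3)/4 = 11/4.

11/4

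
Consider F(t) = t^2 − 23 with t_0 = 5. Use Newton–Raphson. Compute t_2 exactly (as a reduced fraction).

1151/240

F'(t) = 2t.
F(5) = 2, F'(5) = 10, so t_1 = 5 − 2/10 = 24/5.
F(24/5) = 1/25, F'(24/5) = 48/5, so t_2 = (24/5) − (1/25)/(48/5) = 1151/240.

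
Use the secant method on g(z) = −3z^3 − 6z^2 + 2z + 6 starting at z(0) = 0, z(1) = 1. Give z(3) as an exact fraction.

780/829

g(0) = 6, g(1) = −1. z(2) = 1 − (−1)·(1 − 0)/((−1) − 6) = 6/7.
g(1) = −1, g(6/7) = 486/343. z(3) = (6/7) − (486/343)·((6/7) − 1)/((486/343) − (−1)) = 780/829.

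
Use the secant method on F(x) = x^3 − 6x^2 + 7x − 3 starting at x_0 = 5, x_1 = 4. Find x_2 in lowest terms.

9/2

F(5) = 7, F(4) = −7. x_2 = 4 − (−7)·(4 − 5)/((−7) − 7) = 9/2.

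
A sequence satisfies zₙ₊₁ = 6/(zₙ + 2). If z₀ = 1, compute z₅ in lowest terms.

z₁ = 6/(1 + 2) = 2.
z₂ = 6/(2 + 2) = 3/2.
z₃ = 6/(3/2 + 2) = 12/7.
z₄ = 6/(12/7 + 2) = 21/13.
z₅ = 6/(21/13 + 2) = 78/47.

78/47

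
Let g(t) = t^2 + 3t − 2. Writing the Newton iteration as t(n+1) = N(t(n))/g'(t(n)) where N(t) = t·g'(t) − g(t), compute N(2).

6

g'(t) = 2t + 3.
N(t) = t·g'(t) − g(t) = t·(2t + 3) − (t^2 + 3t − 2) = t^2 + 2.
N(2) = 6.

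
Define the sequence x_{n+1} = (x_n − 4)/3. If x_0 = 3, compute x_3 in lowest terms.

x_1 = (3 − 4)/3 = −1/3.
x_2 = ((−1/3) − 4)/3 = −13/9.
x_3 = ((−13/9) − 4)/3 = −49/27.

−49/27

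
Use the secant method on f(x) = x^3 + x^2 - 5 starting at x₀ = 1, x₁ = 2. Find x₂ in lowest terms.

13/10

f(1) = -3, f(2) = 7. x₂ = 2 - 7·(2 - 1)/(7 - (-3)) = 13/10.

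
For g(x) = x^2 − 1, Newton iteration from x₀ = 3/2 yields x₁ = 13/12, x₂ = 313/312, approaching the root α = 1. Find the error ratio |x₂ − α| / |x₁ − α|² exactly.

6/13

x₁ − α = 13/12 − 1 = 1/12, so |x₁ − α| = 1/12.
x₂ − α = 313/312 − 1 = 1/312, so |x₂ − α| = 1/312.
|x₁ − α|² = 1/144.
Ratio = (1/312) / (1/144) = 6/13.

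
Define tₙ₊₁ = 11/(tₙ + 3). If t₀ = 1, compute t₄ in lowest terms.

1243/592

t₁ = 11/(1 + 3) = 11/4.
t₂ = 11/(11/4 + 3) = 44/23.
t₃ = 11/(44/23 + 3) = 253/113.
t₄ = 11/(253/113 + 3) = 1243/592.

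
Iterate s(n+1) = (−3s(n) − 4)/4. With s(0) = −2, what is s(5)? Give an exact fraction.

−119/512

s(1) = (−3·(−2) − 4)/4 = 1/2.
s(2) = (−3·(1/2) − 4)/4 = −11/8.
s(3) = (−3·(−11/8) − 4)/4 = 1/32.
s(4) = (−3·(1/32) − 4)/4 = −131/128.
s(5) = (−3·(−131/128) − 4)/4 = −119/512.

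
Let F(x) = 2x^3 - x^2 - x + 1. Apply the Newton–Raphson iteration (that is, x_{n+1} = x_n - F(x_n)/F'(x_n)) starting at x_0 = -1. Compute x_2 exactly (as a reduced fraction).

-1459/1757

F'(x) = 6x^2 - 2x - 1.
F(-1) = -1, F'(-1) = 7, so x_1 = (-1) - (-1)/7 = -6/7.
F(-6/7) = -47/343, F'(-6/7) = 251/49, so x_2 = (-6/7) - (-47/343)/(251/49) = -1459/1757.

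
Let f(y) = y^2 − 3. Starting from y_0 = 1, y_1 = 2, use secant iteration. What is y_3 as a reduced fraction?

f(1) = −2, f(2) = 1. y_2 = 2 − 1·(2 − 1)/(1 − (−2)) = 5/3.
f(2) = 1, f(5/3) = −2/9. y_3 = (5/3) − (−2/9)·((5/3) − 2)/((−2/9) − 1) = 19/11.

19/11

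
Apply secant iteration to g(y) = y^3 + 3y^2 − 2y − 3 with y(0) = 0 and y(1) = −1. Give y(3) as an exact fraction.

g(0) = −3, g(−1) = 1. y(2) = (−1) − 1·((−1) − 0)/(1 − (−3)) = −3/4.
g(−1) = 1, g(−3/4) = −15/64. y(3) = (−3/4) − (−15/64)·((−3/4) − (−1))/((−15/64) − 1) = −63/79.

−63/79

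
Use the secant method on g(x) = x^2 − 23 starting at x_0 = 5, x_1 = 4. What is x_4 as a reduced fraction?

16325/3404

g(5) = 2, g(4) = −7. x_2 = 4 − (−7)·(4 − 5)/((−7) − 2) = 43/9.
g(4) = −7, g(43/9) = −14/81. x_3 = (43/9) − (−14/81)·((43/9) − 4)/((−14/81) − (−7)) = 379/79.
g(43/9) = −14/81, g(379/79) = 98/6241. x_4 = (379/79) − (98/6241)·((379/79) − (43/9))/((98/6241) − (−14/81)) = 16325/3404.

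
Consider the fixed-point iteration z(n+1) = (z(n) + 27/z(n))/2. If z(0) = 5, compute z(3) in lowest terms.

3650401/702520

z(1) = (5 + 27/5)/2 = 26/5.
z(2) = (26/5 + 27/(26/5))/2 = 1351/260.
z(3) = (1351/260 + 27/(1351/260))/2 = 3650401/702520.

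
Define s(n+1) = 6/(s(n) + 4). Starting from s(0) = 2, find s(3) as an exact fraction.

15/13

s(1) = 6/(2 + 4) = 1.
s(2) = 6/(1 + 4) = 6/5.
s(3) = 6/(6/5 + 4) = 15/13.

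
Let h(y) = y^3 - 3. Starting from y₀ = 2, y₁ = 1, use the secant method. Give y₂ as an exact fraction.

9/7

h(2) = 5, h(1) = -2. y₂ = 1 - (-2)·(1 - 2)/((-2) - 5) = 9/7.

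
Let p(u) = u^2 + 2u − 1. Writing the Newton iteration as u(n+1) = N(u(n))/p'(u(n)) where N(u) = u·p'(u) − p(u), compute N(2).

p'(u) = 2u + 2.
N(u) = u·p'(u) − p(u) = u·(2u + 2) − (u^2 + 2u − 1) = u^2 + 1.
N(2) = 5.

5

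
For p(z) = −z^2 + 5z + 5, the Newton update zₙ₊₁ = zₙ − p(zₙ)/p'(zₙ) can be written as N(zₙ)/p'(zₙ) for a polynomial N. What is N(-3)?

−14

p'(z) = −2z + 5.
N(z) = z·p'(z) − p(z) = z·(−2z + 5) − (−z^2 + 5z + 5) = −z^2 − 5.
N(-3) = −14.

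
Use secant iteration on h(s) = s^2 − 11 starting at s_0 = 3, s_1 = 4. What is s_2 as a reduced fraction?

23/7

h(3) = −2, h(4) = 5. s_2 = 4 − 5·(4 − 3)/(5 − (−2)) = 23/7.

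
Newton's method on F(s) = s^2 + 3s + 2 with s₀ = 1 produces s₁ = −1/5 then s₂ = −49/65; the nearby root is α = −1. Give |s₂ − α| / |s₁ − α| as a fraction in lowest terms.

s₁ − α = −1/5 − (−1) = −1/5 + 1 = 4/5, so |s₁ − α| = 4/5.
s₂ − α = −49/65 − (−1) = −49/65 + 1 = 16/65, so |s₂ − α| = 16/65.
Ratio = (16/65) / (4/5) = 4/13.

4/13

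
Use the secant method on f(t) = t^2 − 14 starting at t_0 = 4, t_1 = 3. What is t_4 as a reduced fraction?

4591/1227

f(4) = 2, f(3) = −5. t_2 = 3 − (−5)·(3 − 4)/((−5) − 2) = 26/7.
f(3) = −5, f(26/7) = −10/49. t_3 = (26/7) − (−10/49)·((26/7) − 3)/((−10/49) − (−5)) = 176/47.
f(26/7) = −10/49, f(176/47) = 50/2209. t_4 = (176/47) − (50/2209)·((176/47) − (26/7))/((50/2209) − (−10/49)) = 4591/1227.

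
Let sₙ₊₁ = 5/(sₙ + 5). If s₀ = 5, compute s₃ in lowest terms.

11/13

s₁ = 5/(5 + 5) = 1/2.
s₂ = 5/(1/2 + 5) = 10/11.
s₃ = 5/(10/11 + 5) = 11/13.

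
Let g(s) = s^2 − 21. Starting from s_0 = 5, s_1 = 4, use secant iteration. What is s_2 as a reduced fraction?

41/9

g(5) = 4, g(4) = −5. s_2 = 4 − (−5)·(4 − 5)/((−5) − 4) = 41/9.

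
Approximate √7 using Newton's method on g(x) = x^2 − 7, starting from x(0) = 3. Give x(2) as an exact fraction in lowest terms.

127/48

g'(x) = 2x.
g(3) = 2, g'(3) = 6, so x(1) = 3 − 2/6 = 8/3.
g(8/3) = 1/9, g'(8/3) = 16/3, so x(2) = (8/3) − (1/9)/(16/3) = 127/48.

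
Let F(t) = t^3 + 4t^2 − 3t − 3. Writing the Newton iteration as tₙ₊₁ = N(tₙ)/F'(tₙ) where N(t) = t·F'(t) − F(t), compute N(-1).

F'(t) = 3t^2 + 8t − 3.
N(t) = t·F'(t) − F(t) = t·(3t^2 + 8t − 3) − (t^3 + 4t^2 − 3t − 3) = 2t^3 + 4t^2 + 3.
N(-1) = 5.

5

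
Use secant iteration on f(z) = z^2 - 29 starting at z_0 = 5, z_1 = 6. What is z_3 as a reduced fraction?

f(5) = -4, f(6) = 7. z_2 = 6 - 7·(6 - 5)/(7 - (-4)) = 59/11.
f(6) = 7, f(59/11) = -28/121. z_3 = (59/11) - (-28/121)·((59/11) - 6)/((-28/121) - 7) = 673/125.

673/125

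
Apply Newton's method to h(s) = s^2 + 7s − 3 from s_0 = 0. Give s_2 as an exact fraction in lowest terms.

h'(s) = 2s + 7.
h(0) = −3, h'(0) = 7, so s_1 = 0 − (−3)/7 = 3/7.
h(3/7) = 9/49, h'(3/7) = 55/7, so s_2 = (3/7) − (9/49)/(55/7) = 156/385.

156/385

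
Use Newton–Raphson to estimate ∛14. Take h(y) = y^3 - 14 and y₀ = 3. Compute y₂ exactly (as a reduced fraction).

452213/187272

h'(y) = 3y^2.
h(3) = 13, h'(3) = 27, so y₁ = 3 - 13/27 = 68/27.
h(68/27) = 38870/19683, h'(68/27) = 4624/243, so y₂ = (68/27) - (38870/19683)/(4624/243) = 452213/187272.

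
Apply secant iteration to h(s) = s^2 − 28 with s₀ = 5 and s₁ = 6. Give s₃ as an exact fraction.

164/31

h(5) = −3, h(6) = 8. s₂ = 6 − 8·(6 − 5)/(8 − (−3)) = 58/11.
h(6) = 8, h(58/11) = −24/121. s₃ = (58/11) − (−24/121)·((58/11) − 6)/((−24/121) − 8) = 164/31.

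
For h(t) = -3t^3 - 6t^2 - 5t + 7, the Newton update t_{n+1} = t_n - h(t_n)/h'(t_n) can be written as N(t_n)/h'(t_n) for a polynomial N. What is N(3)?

h'(t) = -9t^2 - 12t - 5.
N(t) = t·h'(t) - h(t) = t·(-9t^2 - 12t - 5) - (-3t^3 - 6t^2 - 5t + 7) = -6t^3 - 6t^2 - 7.
N(3) = -223.

-223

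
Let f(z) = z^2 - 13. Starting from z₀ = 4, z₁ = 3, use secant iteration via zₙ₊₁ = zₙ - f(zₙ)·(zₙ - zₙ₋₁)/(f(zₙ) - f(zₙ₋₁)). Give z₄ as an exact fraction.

1042/289

f(4) = 3, f(3) = -4. z₂ = 3 - (-4)·(3 - 4)/((-4) - 3) = 25/7.
f(3) = -4, f(25/7) = -12/49. z₃ = (25/7) - (-12/49)·((25/7) - 3)/((-12/49) - (-4)) = 83/23.
f(25/7) = -12/49, f(83/23) = 12/529. z₄ = (83/23) - (12/529)·((83/23) - (25/7))/((12/529) - (-12/49)) = 1042/289.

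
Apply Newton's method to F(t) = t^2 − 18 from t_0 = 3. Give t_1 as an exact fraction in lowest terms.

9/2

F'(t) = 2t.
F(3) = −9, F'(3) = 6, so t_1 = 3 − (−9)/6 = 9/2.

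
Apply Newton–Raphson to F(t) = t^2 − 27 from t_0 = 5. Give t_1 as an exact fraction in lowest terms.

F'(t) = 2t.
F(5) = −2, F'(5) = 10, so t_1 = 5 − (−2)/10 = 26/5.

26/5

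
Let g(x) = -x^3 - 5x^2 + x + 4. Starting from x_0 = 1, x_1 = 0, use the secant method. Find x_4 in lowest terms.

2083700/2323071

g(1) = -1, g(0) = 4. x_2 = 0 - 4·(0 - 1)/(4 - (-1)) = 4/5.
g(0) = 4, g(4/5) = 136/125. x_3 = (4/5) - (136/125)·((4/5) - 0)/((136/125) - 4) = 100/91.
g(4/5) = 136/125, g(100/91) = -1707616/753571. x_4 = (100/91) - (-1707616/753571)·((100/91) - (4/5))/((-1707616/753571) - (136/125)) = 2083700/2323071.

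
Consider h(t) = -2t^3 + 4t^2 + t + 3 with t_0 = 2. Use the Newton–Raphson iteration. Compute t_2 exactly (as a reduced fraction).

h'(t) = -6t^2 + 8t + 1.
h(2) = 5, h'(2) = -7, so t_1 = 2 - 5/(-7) = 19/7.
h(19/7) = -1650/343, h'(19/7) = -1053/49, so t_2 = (19/7) - (-1650/343)/(-1053/49) = 6119/2457.

6119/2457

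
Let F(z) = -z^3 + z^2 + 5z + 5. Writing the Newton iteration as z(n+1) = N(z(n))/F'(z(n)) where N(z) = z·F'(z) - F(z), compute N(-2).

F'(z) = -3z^2 + 2z + 5.
N(z) = z·F'(z) - F(z) = z·(-3z^2 + 2z + 5) - (-z^3 + z^2 + 5z + 5) = -2z^3 + z^2 - 5.
N(-2) = 15.

15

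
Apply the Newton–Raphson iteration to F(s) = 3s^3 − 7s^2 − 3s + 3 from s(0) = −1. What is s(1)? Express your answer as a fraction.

−4/5

F'(s) = 9s^2 − 14s − 3.
F(−1) = −4, F'(−1) = 20, so s(1) = (−1) − (−4)/20 = −4/5.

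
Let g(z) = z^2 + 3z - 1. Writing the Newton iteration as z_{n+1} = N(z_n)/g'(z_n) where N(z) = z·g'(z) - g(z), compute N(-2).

5

g'(z) = 2z + 3.
N(z) = z·g'(z) - g(z) = z·(2z + 3) - (z^2 + 3z - 1) = z^2 + 1.
N(-2) = 5.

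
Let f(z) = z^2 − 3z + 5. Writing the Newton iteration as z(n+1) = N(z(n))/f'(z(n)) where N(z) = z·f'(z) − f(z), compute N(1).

−4

f'(z) = 2z − 3.
N(z) = z·f'(z) − f(z) = z·(2z − 3) − (z^2 − 3z + 5) = z^2 − 5.
N(1) = −4.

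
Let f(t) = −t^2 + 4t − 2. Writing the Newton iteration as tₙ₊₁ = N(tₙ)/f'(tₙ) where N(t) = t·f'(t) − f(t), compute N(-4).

−14

f'(t) = −2t + 4.
N(t) = t·f'(t) − f(t) = t·(−2t + 4) − (−t^2 + 4t − 2) = −t^2 + 2.
N(-4) = −14.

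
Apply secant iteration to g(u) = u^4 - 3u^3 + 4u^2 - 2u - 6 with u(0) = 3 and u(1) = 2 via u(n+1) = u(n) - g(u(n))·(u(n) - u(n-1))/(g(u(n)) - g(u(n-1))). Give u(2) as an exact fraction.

27/13

g(3) = 24, g(2) = -2. u(2) = 2 - (-2)·(2 - 3)/((-2) - 24) = 27/13.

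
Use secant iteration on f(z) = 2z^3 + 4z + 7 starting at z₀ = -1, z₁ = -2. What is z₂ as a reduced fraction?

f(-1) = 1, f(-2) = -17. z₂ = (-2) - (-17)·((-2) - (-1))/((-17) - 1) = -19/18.

-19/18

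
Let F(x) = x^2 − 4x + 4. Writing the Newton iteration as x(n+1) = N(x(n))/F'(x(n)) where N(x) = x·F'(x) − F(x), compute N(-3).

5

F'(x) = 2x − 4.
N(x) = x·F'(x) − F(x) = x·(2x − 4) − (x^2 − 4x + 4) = x^2 − 4.
N(-3) = 5.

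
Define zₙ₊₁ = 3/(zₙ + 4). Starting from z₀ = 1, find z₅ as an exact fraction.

z₁ = 3/(1 + 4) = 3/5.
z₂ = 3/(3/5 + 4) = 15/23.
z₃ = 3/(15/23 + 4) = 69/107.
z₄ = 3/(69/107 + 4) = 321/497.
z₅ = 3/(321/497 + 4) = 1491/2309.

1491/2309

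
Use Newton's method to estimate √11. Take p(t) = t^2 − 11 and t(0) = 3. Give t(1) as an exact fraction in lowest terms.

10/3

p'(t) = 2t.
p(3) = −2, p'(3) = 6, so t(1) = 3 − (−2)/6 = 10/3.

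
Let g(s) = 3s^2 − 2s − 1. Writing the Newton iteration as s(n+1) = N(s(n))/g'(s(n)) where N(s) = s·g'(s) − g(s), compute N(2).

g'(s) = 6s − 2.
N(s) = s·g'(s) − g(s) = s·(6s − 2) − (3s^2 − 2s − 1) = 3s^2 + 1.
N(2) = 13.

13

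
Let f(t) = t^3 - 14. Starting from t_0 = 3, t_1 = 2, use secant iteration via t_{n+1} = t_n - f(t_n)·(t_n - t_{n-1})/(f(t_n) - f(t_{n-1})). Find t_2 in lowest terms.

f(3) = 13, f(2) = -6. t_2 = 2 - (-6)·(2 - 3)/((-6) - 13) = 44/19.

44/19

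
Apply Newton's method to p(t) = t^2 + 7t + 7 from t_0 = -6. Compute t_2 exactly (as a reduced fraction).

-666/115

p'(t) = 2t + 7.
p(-6) = 1, p'(-6) = -5, so t_1 = (-6) - 1/(-5) = -29/5.
p(-29/5) = 1/25, p'(-29/5) = -23/5, so t_2 = (-29/5) - (1/25)/(-23/5) = -666/115.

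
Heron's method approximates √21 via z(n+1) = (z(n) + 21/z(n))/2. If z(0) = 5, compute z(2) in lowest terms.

z(1) = (5 + 21/5)/2 = 23/5.
z(2) = (23/5 + 21/(23/5))/2 = 527/115.

527/115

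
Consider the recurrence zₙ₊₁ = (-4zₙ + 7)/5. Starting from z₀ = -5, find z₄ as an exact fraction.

z₁ = (-4·(-5) + 7)/5 = 27/5.
z₂ = (-4·(27/5) + 7)/5 = -73/25.
z₃ = (-4·(-73/25) + 7)/5 = 467/125.
z₄ = (-4·(467/125) + 7)/5 = -993/625.

-993/625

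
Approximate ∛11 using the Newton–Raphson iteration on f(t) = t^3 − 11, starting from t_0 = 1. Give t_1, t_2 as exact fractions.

t_1 = 13/3, t_2 = 4691/1521

f'(t) = 3t^2.
f(1) = −10, f'(1) = 3, so t_1 = 1 − (−10)/3 = 13/3.
f(13/3) = 1900/27, f'(13/3) = 169/3, so t_2 = (13/3) − (1900/27)/(169/3) = 4691/1521.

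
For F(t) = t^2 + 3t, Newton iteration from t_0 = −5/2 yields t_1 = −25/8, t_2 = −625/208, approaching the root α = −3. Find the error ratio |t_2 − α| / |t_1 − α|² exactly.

4/13

t_1 − α = −25/8 − (−3) = −25/8 + 3 = −1/8, so |t_1 − α| = 1/8.
t_2 − α = −625/208 − (−3) = −625/208 + 3 = −1/208, so |t_2 − α| = 1/208.
|t_1 − α|² = 1/64.
Ratio = (1/208) / (1/64) = 4/13.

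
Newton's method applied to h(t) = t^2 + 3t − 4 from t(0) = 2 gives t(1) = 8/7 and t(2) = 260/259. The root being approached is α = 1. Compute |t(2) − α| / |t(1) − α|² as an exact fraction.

7/37

t(1) − α = 8/7 − 1 = 1/7, so |t(1) − α| = 1/7.
t(2) − α = 260/259 − 1 = 1/259, so |t(2) − α| = 1/259.
|t(1) − α|² = 1/49.
Ratio = (1/259) / (1/49) = 7/37.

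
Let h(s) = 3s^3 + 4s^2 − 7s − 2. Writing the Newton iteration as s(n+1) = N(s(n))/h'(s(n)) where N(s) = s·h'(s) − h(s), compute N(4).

h'(s) = 9s^2 + 8s − 7.
N(s) = s·h'(s) − h(s) = s·(9s^2 + 8s − 7) − (3s^3 + 4s^2 − 7s − 2) = 6s^3 + 4s^2 + 2.
N(4) = 450.

450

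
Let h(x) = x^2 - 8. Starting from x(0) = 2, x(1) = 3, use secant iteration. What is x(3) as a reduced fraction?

h(2) = -4, h(3) = 1. x(2) = 3 - 1·(3 - 2)/(1 - (-4)) = 14/5.
h(3) = 1, h(14/5) = -4/25. x(3) = (14/5) - (-4/25)·((14/5) - 3)/((-4/25) - 1) = 82/29.

82/29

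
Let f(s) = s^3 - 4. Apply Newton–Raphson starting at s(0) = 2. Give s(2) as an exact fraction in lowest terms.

358/225

f'(s) = 3s^2.
f(2) = 4, f'(2) = 12, so s(1) = 2 - 4/12 = 5/3.
f(5/3) = 17/27, f'(5/3) = 25/3, so s(2) = (5/3) - (17/27)/(25/3) = 358/225.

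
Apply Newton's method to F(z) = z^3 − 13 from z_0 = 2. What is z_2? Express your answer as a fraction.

35621/15138

F'(z) = 3z^2.
F(2) = −5, F'(2) = 12, so z_1 = 2 − (−5)/12 = 29/12.
F(29/12) = 1925/1728, F'(29/12) = 841/48, so z_2 = (29/12) − (1925/1728)/(841/48) = 35621/15138.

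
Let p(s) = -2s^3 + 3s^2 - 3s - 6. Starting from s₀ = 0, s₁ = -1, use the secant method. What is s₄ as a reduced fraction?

-280669/328253

p(0) = -6, p(-1) = 2. s₂ = (-1) - 2·((-1) - 0)/(2 - (-6)) = -3/4.
p(-1) = 2, p(-3/4) = -39/32. s₃ = (-3/4) - (-39/32)·((-3/4) - (-1))/((-39/32) - 2) = -87/103.
p(-3/4) = -39/32, p(-87/103) = -131586/1092727. s₄ = (-87/103) - (-131586/1092727)·((-87/103) - (-3/4))/((-131586/1092727) - (-39/32)) = -280669/328253.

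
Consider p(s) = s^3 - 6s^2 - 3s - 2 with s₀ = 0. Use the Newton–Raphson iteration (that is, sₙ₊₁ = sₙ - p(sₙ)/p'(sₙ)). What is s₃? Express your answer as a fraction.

-8735758/2477277

p'(s) = 3s^2 - 12s - 3.
p(0) = -2, p'(0) = -3, so s₁ = 0 - (-2)/(-3) = -2/3.
p(-2/3) = -80/27, p'(-2/3) = 19/3, so s₂ = (-2/3) - (-80/27)/(19/3) = -34/171.
p(-34/171) = -8243200/5000211, p'(-34/171) = -4829/9747, so s₃ = (-34/171) - (-8243200/5000211)/(-4829/9747) = -8735758/2477277.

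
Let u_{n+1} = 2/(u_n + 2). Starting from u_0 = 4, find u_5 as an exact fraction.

27/37

u_1 = 2/(4 + 2) = 1/3.
u_2 = 2/(1/3 + 2) = 6/7.
u_3 = 2/(6/7 + 2) = 7/10.
u_4 = 2/(7/10 + 2) = 20/27.
u_5 = 2/(20/27 + 2) = 27/37.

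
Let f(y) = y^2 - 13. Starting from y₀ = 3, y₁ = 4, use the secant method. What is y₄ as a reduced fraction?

f(3) = -4, f(4) = 3. y₂ = 4 - 3·(4 - 3)/(3 - (-4)) = 25/7.
f(4) = 3, f(25/7) = -12/49. y₃ = (25/7) - (-12/49)·((25/7) - 4)/((-12/49) - 3) = 191/53.
f(25/7) = -12/49, f(191/53) = -36/2809. y₄ = (191/53) - (-36/2809)·((191/53) - (25/7))/((-36/2809) - (-12/49)) = 4799/1331.

4799/1331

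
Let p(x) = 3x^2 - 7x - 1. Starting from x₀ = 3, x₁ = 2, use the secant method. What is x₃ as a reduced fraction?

122/49

p(3) = 5, p(2) = -3. x₂ = 2 - (-3)·(2 - 3)/((-3) - 5) = 19/8.
p(2) = -3, p(19/8) = -45/64. x₃ = (19/8) - (-45/64)·((19/8) - 2)/((-45/64) - (-3)) = 122/49.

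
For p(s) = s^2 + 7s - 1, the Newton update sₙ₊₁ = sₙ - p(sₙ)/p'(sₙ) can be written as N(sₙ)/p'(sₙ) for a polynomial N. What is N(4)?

17

p'(s) = 2s + 7.
N(s) = s·p'(s) - p(s) = s·(2s + 7) - (s^2 + 7s - 1) = s^2 + 1.
N(4) = 17.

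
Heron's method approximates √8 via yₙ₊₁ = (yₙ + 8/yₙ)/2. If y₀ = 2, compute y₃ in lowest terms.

577/204

y₁ = (2 + 8/2)/2 = 3.
y₂ = (3 + 8/3)/2 = 17/6.
y₃ = (17/6 + 8/(17/6))/2 = 577/204.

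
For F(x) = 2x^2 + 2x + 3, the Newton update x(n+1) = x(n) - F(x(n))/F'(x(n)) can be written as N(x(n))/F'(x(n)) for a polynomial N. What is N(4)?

F'(x) = 4x + 2.
N(x) = x·F'(x) - F(x) = x·(4x + 2) - (2x^2 + 2x + 3) = 2x^2 - 3.
N(4) = 29.

29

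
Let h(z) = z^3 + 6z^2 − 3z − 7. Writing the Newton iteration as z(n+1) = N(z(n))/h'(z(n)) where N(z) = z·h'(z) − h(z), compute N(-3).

7

h'(z) = 3z^2 + 12z − 3.
N(z) = z·h'(z) − h(z) = z·(3z^2 + 12z − 3) − (z^3 + 6z^2 − 3z − 7) = 2z^3 + 6z^2 + 7.
N(-3) = 7.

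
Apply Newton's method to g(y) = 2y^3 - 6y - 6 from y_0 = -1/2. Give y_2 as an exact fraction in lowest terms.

-95/216

g'(y) = 6y^2 - 6.
g(-1/2) = -13/4, g'(-1/2) = -9/2, so y_1 = (-1/2) - (-13/4)/(-9/2) = -11/9.
g(-11/9) = -1690/729, g'(-11/9) = 80/27, so y_2 = (-11/9) - (-1690/729)/(80/27) = -95/216.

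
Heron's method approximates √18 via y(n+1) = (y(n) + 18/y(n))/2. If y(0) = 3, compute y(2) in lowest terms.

17/4

y(1) = (3 + 18/3)/2 = 9/2.
y(2) = (9/2 + 18/(9/2))/2 = 17/4.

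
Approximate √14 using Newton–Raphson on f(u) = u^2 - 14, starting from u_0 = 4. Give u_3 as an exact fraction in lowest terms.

403201/107760

f'(u) = 2u.
f(4) = 2, f'(4) = 8, so u_1 = 4 - 2/8 = 15/4.
f(15/4) = 1/16, f'(15/4) = 15/2, so u_2 = (15/4) - (1/16)/(15/2) = 449/120.
f(449/120) = 1/14400, f'(449/120) = 449/60, so u_3 = (449/120) - (1/14400)/(449/60) = 403201/107760.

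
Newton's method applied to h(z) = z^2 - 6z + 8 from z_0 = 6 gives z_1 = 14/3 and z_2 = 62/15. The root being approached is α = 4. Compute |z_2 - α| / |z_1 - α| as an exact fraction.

z_1 - α = 14/3 - 4 = 2/3, so |z_1 - α| = 2/3.
z_2 - α = 62/15 - 4 = 2/15, so |z_2 - α| = 2/15.
Ratio = (2/15) / (2/3) = 1/5.

1/5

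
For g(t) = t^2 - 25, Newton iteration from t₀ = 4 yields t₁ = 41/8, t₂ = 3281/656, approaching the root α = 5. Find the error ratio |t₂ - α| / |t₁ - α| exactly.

1/82

t₁ - α = 41/8 - 5 = 1/8, so |t₁ - α| = 1/8.
t₂ - α = 3281/656 - 5 = 1/656, so |t₂ - α| = 1/656.
Ratio = (1/656) / (1/8) = 1/82.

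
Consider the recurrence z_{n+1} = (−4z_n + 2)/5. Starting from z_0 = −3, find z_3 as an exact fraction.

z_1 = (−4·(−3) + 2)/5 = 14/5.
z_2 = (−4·(14/5) + 2)/5 = −46/25.
z_3 = (−4·(−46/25) + 2)/5 = 234/125.

234/125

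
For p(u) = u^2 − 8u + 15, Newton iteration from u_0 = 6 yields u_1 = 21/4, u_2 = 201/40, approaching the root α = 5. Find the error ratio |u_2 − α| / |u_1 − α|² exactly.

u_1 − α = 21/4 − 5 = 1/4, so |u_1 − α| = 1/4.
u_2 − α = 201/40 − 5 = 1/40, so |u_2 − α| = 1/40.
|u_1 − α|² = 1/16.
Ratio = (1/40) / (1/16) = 2/5.

2/5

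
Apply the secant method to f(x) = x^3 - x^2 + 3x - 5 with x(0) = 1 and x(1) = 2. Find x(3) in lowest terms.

f(1) = -2, f(2) = 5. x(2) = 2 - 5·(2 - 1)/(5 - (-2)) = 9/7.
f(2) = 5, f(9/7) = -230/343. x(3) = (9/7) - (-230/343)·((9/7) - 2)/((-230/343) - 5) = 533/389.

533/389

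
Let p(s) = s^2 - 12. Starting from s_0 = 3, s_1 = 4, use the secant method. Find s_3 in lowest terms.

p(3) = -3, p(4) = 4. s_2 = 4 - 4·(4 - 3)/(4 - (-3)) = 24/7.
p(4) = 4, p(24/7) = -12/49. s_3 = (24/7) - (-12/49)·((24/7) - 4)/((-12/49) - 4) = 45/13.

45/13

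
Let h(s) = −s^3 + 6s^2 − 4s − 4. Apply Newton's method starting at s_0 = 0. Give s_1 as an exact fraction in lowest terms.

h'(s) = −3s^2 + 12s − 4.
h(0) = −4, h'(0) = −4, so s_1 = 0 − (−4)/(−4) = −1.

−1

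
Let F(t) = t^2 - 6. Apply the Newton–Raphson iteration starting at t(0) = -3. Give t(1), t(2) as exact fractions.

F'(t) = 2t.
F(-3) = 3, F'(-3) = -6, so t(1) = (-3) - 3/(-6) = -5/2.
F(-5/2) = 1/4, F'(-5/2) = -5, so t(2) = (-5/2) - (1/4)/(-5) = -49/20.

t(1) = -5/2, t(2) = -49/20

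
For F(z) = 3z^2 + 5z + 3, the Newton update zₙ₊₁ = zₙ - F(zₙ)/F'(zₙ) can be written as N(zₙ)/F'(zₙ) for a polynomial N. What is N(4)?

45

F'(z) = 6z + 5.
N(z) = z·F'(z) - F(z) = z·(6z + 5) - (3z^2 + 5z + 3) = 3z^2 - 3.
N(4) = 45.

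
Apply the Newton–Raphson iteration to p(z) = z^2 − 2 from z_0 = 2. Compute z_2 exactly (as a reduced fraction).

p'(z) = 2z.
p(2) = 2, p'(2) = 4, so z_1 = 2 − 2/4 = 3/2.
p(3/2) = 1/4, p'(3/2) = 3, so z_2 = (3/2) − (1/4)/3 = 17/12.

17/12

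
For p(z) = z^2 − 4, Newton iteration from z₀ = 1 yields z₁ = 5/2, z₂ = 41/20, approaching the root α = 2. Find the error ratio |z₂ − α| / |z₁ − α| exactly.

z₁ − α = 5/2 − 2 = 1/2, so |z₁ − α| = 1/2.
z₂ − α = 41/20 − 2 = 1/20, so |z₂ − α| = 1/20.
Ratio = (1/20) / (1/2) = 1/10.

1/10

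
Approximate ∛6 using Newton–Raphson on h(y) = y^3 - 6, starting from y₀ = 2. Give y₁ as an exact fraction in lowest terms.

11/6

h'(y) = 3y^2.
h(2) = 2, h'(2) = 12, so y₁ = 2 - 2/12 = 11/6.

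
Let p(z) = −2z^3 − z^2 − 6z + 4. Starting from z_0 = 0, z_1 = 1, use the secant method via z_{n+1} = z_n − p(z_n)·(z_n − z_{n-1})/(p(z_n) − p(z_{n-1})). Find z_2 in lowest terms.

4/9

p(0) = 4, p(1) = −5. z_2 = 1 − (−5)·(1 − 0)/((−5) − 4) = 4/9.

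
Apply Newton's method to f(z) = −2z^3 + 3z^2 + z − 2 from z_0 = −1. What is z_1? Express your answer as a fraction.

f'(z) = −6z^2 + 6z + 1.
f(−1) = 2, f'(−1) = −11, so z_1 = (−1) − 2/(−11) = −9/11.

−9/11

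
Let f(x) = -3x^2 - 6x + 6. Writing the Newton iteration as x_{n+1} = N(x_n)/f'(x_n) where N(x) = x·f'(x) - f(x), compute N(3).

-33

f'(x) = -6x - 6.
N(x) = x·f'(x) - f(x) = x·(-6x - 6) - (-3x^2 - 6x + 6) = -3x^2 - 6.
N(3) = -33.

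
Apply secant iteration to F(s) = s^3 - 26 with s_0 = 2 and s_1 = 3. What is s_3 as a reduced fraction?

28370/9577

F(2) = -18, F(3) = 1. s_2 = 3 - 1·(3 - 2)/(1 - (-18)) = 56/19.
F(3) = 1, F(56/19) = -2718/6859. s_3 = (56/19) - (-2718/6859)·((56/19) - 3)/((-2718/6859) - 1) = 28370/9577.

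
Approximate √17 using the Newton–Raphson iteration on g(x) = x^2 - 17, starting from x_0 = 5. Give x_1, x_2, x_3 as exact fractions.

g'(x) = 2x.
g(5) = 8, g'(5) = 10, so x_1 = 5 - 8/10 = 21/5.
g(21/5) = 16/25, g'(21/5) = 42/5, so x_2 = (21/5) - (16/25)/(42/5) = 433/105.
g(433/105) = 64/11025, g'(433/105) = 866/105, so x_3 = (433/105) - (64/11025)/(866/105) = 187457/45465.

x_1 = 21/5, x_2 = 433/105, x_3 = 187457/45465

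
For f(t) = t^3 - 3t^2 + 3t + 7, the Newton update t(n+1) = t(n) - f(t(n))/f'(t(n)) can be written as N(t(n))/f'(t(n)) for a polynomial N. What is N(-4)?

f'(t) = 3t^2 - 6t + 3.
N(t) = t·f'(t) - f(t) = t·(3t^2 - 6t + 3) - (t^3 - 3t^2 + 3t + 7) = 2t^3 - 3t^2 - 7.
N(-4) = -183.

-183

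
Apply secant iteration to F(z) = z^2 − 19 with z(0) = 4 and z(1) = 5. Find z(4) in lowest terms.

F(4) = −3, F(5) = 6. z(2) = 5 − 6·(5 − 4)/(6 − (−3)) = 13/3.
F(5) = 6, F(13/3) = −2/9. z(3) = (13/3) − (−2/9)·((13/3) − 5)/((−2/9) − 6) = 61/14.
F(13/3) = −2/9, F(61/14) = −3/196. z(4) = (61/14) − (−3/196)·((61/14) − (13/3))/((−3/196) − (−2/9)) = 1591/365.

1591/365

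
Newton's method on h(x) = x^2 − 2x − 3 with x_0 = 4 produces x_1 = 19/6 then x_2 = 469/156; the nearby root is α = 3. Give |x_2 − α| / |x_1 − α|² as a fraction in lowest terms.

x_1 − α = 19/6 − 3 = 1/6, so |x_1 − α| = 1/6.
x_2 − α = 469/156 − 3 = 1/156, so |x_2 − α| = 1/156.
|x_1 − α|² = 1/36.
Ratio = (1/156) / (1/36) = 3/13.

3/13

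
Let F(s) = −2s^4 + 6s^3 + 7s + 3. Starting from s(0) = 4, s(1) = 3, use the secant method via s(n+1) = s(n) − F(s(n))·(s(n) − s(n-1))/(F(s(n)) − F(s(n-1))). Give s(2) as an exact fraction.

F(4) = −97, F(3) = 24. s(2) = 3 − 24·(3 − 4)/(24 − (−97)) = 387/121.

387/121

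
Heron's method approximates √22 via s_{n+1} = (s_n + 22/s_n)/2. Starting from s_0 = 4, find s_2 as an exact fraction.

713/152

s_1 = (4 + 22/4)/2 = 19/4.
s_2 = (19/4 + 22/(19/4))/2 = 713/152.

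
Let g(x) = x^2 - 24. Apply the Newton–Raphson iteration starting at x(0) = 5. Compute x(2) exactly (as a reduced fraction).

g'(x) = 2x.
g(5) = 1, g'(5) = 10, so x(1) = 5 - 1/10 = 49/10.
g(49/10) = 1/100, g'(49/10) = 49/5, so x(2) = (49/10) - (1/100)/(49/5) = 4801/980.

4801/980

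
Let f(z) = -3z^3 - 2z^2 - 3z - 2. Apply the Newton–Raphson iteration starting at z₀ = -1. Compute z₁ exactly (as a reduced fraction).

f'(z) = -9z^2 - 4z - 3.
f(-1) = 2, f'(-1) = -8, so z₁ = (-1) - 2/(-8) = -3/4.

-3/4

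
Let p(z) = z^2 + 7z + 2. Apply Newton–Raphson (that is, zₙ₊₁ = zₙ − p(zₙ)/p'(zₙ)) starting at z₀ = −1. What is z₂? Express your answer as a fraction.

−49/165

p'(z) = 2z + 7.
p(−1) = −4, p'(−1) = 5, so z₁ = (−1) − (−4)/5 = −1/5.
p(−1/5) = 16/25, p'(−1/5) = 33/5, so z₂ = (−1/5) − (16/25)/(33/5) = −49/165.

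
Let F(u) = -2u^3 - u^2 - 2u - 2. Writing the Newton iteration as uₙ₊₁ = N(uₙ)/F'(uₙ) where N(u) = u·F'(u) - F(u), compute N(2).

F'(u) = -6u^2 - 2u - 2.
N(u) = u·F'(u) - F(u) = u·(-6u^2 - 2u - 2) - (-2u^3 - u^2 - 2u - 2) = -4u^3 - u^2 + 2.
N(2) = -34.

-34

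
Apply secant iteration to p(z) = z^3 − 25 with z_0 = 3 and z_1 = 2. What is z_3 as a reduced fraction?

p(3) = 2, p(2) = −17. z_2 = 2 − (−17)·(2 − 3)/((−17) − 2) = 55/19.
p(2) = −17, p(55/19) = −5100/6859. z_3 = (55/19) − (−5100/6859)·((55/19) − 2)/((−5100/6859) − (−17)) = 19255/6559.

19255/6559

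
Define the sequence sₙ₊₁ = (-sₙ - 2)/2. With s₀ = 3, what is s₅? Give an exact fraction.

-25/32

s₁ = (-3 - 2)/2 = -5/2.
s₂ = (-(-5/2) - 2)/2 = 1/4.
s₃ = (-(1/4) - 2)/2 = -9/8.
s₄ = (-(-9/8) - 2)/2 = -7/16.
s₅ = (-(-7/16) - 2)/2 = -25/32.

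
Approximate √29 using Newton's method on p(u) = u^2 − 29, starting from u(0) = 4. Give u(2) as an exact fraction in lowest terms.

3881/720

p'(u) = 2u.
p(4) = −13, p'(4) = 8, so u(1) = 4 − (−13)/8 = 45/8.
p(45/8) = 169/64, p'(45/8) = 45/4, so u(2) = (45/8) − (169/64)/(45/4) = 3881/720.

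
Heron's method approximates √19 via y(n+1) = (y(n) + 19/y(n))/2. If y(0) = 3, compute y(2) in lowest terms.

y(1) = (3 + 19/3)/2 = 14/3.
y(2) = (14/3 + 19/(14/3))/2 = 367/84.

367/84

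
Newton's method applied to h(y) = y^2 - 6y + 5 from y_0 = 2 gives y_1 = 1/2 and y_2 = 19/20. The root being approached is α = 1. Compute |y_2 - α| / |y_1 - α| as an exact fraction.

1/10

y_1 - α = 1/2 - 1 = -1/2, so |y_1 - α| = 1/2.
y_2 - α = 19/20 - 1 = -1/20, so |y_2 - α| = 1/20.
Ratio = (1/20) / (1/2) = 1/10.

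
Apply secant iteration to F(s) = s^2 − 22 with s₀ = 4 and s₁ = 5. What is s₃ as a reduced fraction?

136/29

F(4) = −6, F(5) = 3. s₂ = 5 − 3·(5 − 4)/(3 − (−6)) = 14/3.
F(5) = 3, F(14/3) = −2/9. s₃ = (14/3) − (−2/9)·((14/3) − 5)/((−2/9) − 3) = 136/29.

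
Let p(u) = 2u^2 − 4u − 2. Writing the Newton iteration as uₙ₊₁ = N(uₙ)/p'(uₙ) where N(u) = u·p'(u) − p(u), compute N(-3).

20

p'(u) = 4u − 4.
N(u) = u·p'(u) − p(u) = u·(4u − 4) − (2u^2 − 4u − 2) = 2u^2 + 2.
N(-3) = 20.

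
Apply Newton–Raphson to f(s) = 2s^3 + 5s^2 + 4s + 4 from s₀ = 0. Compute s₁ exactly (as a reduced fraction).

−1

f'(s) = 6s^2 + 10s + 4.
f(0) = 4, f'(0) = 4, so s₁ = 0 − 4/4 = −1.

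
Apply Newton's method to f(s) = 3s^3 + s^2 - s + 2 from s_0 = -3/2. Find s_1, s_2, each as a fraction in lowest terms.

f'(s) = 9s^2 + 2s - 1.
f(-3/2) = -35/8, f'(-3/2) = 65/4, so s_1 = (-3/2) - (-35/8)/(65/4) = -16/13.
f(-16/13) = -1862/2197, f'(-16/13) = 1719/169, so s_2 = (-16/13) - (-1862/2197)/(1719/169) = -25642/22347.

s_1 = -16/13, s_2 = -25642/22347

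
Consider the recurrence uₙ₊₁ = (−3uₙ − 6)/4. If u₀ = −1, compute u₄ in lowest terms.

−231/256

u₁ = (−3·(−1) − 6)/4 = −3/4.
u₂ = (−3·(−3/4) − 6)/4 = −15/16.
u₃ = (−3·(−15/16) − 6)/4 = −51/64.
u₄ = (−3·(−51/64) − 6)/4 = −231/256.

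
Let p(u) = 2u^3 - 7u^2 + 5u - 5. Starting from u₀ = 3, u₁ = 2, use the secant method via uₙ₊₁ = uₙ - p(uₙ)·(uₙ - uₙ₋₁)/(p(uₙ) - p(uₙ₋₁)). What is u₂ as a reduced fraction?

p(3) = 1, p(2) = -7. u₂ = 2 - (-7)·(2 - 3)/((-7) - 1) = 23/8.

23/8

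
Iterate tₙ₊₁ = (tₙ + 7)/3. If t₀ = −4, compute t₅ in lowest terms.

281/81

t₁ = ((−4) + 7)/3 = 1.
t₂ = (1 + 7)/3 = 8/3.
t₃ = ((8/3) + 7)/3 = 29/9.
t₄ = ((29/9) + 7)/3 = 92/27.
t₅ = ((92/27) + 7)/3 = 281/81.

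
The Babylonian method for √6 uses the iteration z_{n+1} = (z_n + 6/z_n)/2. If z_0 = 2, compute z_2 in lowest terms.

z_1 = (2 + 6/2)/2 = 5/2.
z_2 = (5/2 + 6/(5/2))/2 = 49/20.

49/20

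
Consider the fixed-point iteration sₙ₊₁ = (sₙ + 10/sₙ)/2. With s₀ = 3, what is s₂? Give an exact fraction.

s₁ = (3 + 10/3)/2 = 19/6.
s₂ = (19/6 + 10/(19/6))/2 = 721/228.

721/228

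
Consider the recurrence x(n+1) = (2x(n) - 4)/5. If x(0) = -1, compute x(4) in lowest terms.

-828/625

x(1) = (2·(-1) - 4)/5 = -6/5.
x(2) = (2·(-6/5) - 4)/5 = -32/25.
x(3) = (2·(-32/25) - 4)/5 = -164/125.
x(4) = (2·(-164/125) - 4)/5 = -828/625.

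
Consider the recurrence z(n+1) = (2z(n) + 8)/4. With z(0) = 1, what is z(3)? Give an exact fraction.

z(1) = (2·1 + 8)/4 = 5/2.
z(2) = (2·(5/2) + 8)/4 = 13/4.
z(3) = (2·(13/4) + 8)/4 = 29/8.

29/8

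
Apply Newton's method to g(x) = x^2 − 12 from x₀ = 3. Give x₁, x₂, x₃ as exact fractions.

x₁ = 7/2, x₂ = 97/28, x₃ = 18817/5432

g'(x) = 2x.
g(3) = −3, g'(3) = 6, so x₁ = 3 − (−3)/6 = 7/2.
g(7/2) = 1/4, g'(7/2) = 7, so x₂ = (7/2) − (1/4)/7 = 97/28.
g(97/28) = 1/784, g'(97/28) = 97/14, so x₃ = (97/28) − (1/784)/(97/14) = 18817/5432.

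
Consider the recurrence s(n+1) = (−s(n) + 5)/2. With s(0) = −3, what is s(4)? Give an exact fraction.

11/8

s(1) = (−(−3) + 5)/2 = 4.
s(2) = (−4 + 5)/2 = 1/2.
s(3) = (−(1/2) + 5)/2 = 9/4.
s(4) = (−(9/4) + 5)/2 = 11/8.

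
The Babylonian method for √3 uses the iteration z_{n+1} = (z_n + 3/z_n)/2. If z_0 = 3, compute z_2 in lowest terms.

z_1 = (3 + 3/3)/2 = 2.
z_2 = (2 + 3/2)/2 = 7/4.

7/4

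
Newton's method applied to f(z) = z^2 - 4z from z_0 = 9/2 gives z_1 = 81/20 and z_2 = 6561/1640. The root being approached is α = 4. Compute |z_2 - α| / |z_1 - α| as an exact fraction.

1/82

z_1 - α = 81/20 - 4 = 1/20, so |z_1 - α| = 1/20.
z_2 - α = 6561/1640 - 4 = 1/1640, so |z_2 - α| = 1/1640.
Ratio = (1/1640) / (1/20) = 1/82.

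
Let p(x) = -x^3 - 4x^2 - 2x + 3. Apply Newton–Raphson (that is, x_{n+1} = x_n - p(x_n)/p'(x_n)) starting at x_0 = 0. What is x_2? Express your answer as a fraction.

75/83

p'(x) = -3x^2 - 8x - 2.
p(0) = 3, p'(0) = -2, so x_1 = 0 - 3/(-2) = 3/2.
p(3/2) = -99/8, p'(3/2) = -83/4, so x_2 = (3/2) - (-99/8)/(-83/4) = 75/83.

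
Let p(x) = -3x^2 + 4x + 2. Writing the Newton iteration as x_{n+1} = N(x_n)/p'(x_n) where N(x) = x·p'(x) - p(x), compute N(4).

-50

p'(x) = -6x + 4.
N(x) = x·p'(x) - p(x) = x·(-6x + 4) - (-3x^2 + 4x + 2) = -3x^2 - 2.
N(4) = -50.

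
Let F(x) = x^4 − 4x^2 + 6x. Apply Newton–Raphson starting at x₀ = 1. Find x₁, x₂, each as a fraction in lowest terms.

F'(x) = 4x^3 − 8x + 6.
F(1) = 3, F'(1) = 2, so x₁ = 1 − 3/2 = −1/2.
F(−1/2) = −63/16, F'(−1/2) = 19/2, so x₂ = (−1/2) − (−63/16)/(19/2) = −13/152.

x₁ = −1/2, x₂ = −13/152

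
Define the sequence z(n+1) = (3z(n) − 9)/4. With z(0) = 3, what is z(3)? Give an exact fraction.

−63/16

z(1) = (3·3 − 9)/4 = 0.
z(2) = (3·0 − 9)/4 = −9/4.
z(3) = (3·(−9/4) − 9)/4 = −63/16.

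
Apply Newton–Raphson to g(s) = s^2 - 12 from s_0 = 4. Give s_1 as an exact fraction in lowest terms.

g'(s) = 2s.
g(4) = 4, g'(4) = 8, so s_1 = 4 - 4/8 = 7/2.

7/2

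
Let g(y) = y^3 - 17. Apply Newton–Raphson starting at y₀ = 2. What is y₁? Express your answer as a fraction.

11/4

g'(y) = 3y^2.
g(2) = -9, g'(2) = 12, so y₁ = 2 - (-9)/12 = 11/4.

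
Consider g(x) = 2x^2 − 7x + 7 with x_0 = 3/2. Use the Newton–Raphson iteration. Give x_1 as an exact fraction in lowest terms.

5/2

g'(x) = 4x − 7.
g(3/2) = 1, g'(3/2) = −1, so x_1 = (3/2) − 1/(−1) = 5/2.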